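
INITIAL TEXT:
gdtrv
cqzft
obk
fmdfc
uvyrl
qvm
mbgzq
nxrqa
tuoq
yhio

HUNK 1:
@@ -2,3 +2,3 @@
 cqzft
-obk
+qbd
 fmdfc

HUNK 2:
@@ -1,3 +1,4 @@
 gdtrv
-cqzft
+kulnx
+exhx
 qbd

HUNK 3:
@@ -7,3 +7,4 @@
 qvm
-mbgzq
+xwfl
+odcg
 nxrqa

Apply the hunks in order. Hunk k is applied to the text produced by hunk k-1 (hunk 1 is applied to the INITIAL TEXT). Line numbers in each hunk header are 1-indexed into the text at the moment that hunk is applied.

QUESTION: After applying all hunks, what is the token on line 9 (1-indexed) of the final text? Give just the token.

Answer: odcg

Derivation:
Hunk 1: at line 2 remove [obk] add [qbd] -> 10 lines: gdtrv cqzft qbd fmdfc uvyrl qvm mbgzq nxrqa tuoq yhio
Hunk 2: at line 1 remove [cqzft] add [kulnx,exhx] -> 11 lines: gdtrv kulnx exhx qbd fmdfc uvyrl qvm mbgzq nxrqa tuoq yhio
Hunk 3: at line 7 remove [mbgzq] add [xwfl,odcg] -> 12 lines: gdtrv kulnx exhx qbd fmdfc uvyrl qvm xwfl odcg nxrqa tuoq yhio
Final line 9: odcg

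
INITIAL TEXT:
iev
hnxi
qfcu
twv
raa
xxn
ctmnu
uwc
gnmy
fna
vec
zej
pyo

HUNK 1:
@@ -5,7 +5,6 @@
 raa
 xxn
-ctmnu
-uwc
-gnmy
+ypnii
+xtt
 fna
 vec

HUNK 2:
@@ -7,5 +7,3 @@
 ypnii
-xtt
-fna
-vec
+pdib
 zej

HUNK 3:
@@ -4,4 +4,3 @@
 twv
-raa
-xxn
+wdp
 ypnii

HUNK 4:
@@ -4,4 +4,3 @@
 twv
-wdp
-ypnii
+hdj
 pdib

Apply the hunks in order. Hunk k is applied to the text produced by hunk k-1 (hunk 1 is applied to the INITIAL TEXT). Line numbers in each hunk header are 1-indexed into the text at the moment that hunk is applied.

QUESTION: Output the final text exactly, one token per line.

Hunk 1: at line 5 remove [ctmnu,uwc,gnmy] add [ypnii,xtt] -> 12 lines: iev hnxi qfcu twv raa xxn ypnii xtt fna vec zej pyo
Hunk 2: at line 7 remove [xtt,fna,vec] add [pdib] -> 10 lines: iev hnxi qfcu twv raa xxn ypnii pdib zej pyo
Hunk 3: at line 4 remove [raa,xxn] add [wdp] -> 9 lines: iev hnxi qfcu twv wdp ypnii pdib zej pyo
Hunk 4: at line 4 remove [wdp,ypnii] add [hdj] -> 8 lines: iev hnxi qfcu twv hdj pdib zej pyo

Answer: iev
hnxi
qfcu
twv
hdj
pdib
zej
pyo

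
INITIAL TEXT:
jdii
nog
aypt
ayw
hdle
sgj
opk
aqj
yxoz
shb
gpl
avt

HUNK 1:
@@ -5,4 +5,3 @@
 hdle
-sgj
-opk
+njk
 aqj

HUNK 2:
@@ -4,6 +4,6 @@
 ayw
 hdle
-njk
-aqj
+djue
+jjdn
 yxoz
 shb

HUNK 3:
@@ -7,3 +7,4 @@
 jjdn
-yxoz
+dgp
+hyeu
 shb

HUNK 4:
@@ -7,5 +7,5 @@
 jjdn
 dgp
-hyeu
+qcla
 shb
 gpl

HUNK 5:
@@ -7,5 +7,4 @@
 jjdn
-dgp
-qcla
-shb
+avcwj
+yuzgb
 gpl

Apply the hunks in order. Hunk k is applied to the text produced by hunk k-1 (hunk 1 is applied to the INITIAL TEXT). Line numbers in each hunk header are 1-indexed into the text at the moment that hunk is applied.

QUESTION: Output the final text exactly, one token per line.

Hunk 1: at line 5 remove [sgj,opk] add [njk] -> 11 lines: jdii nog aypt ayw hdle njk aqj yxoz shb gpl avt
Hunk 2: at line 4 remove [njk,aqj] add [djue,jjdn] -> 11 lines: jdii nog aypt ayw hdle djue jjdn yxoz shb gpl avt
Hunk 3: at line 7 remove [yxoz] add [dgp,hyeu] -> 12 lines: jdii nog aypt ayw hdle djue jjdn dgp hyeu shb gpl avt
Hunk 4: at line 7 remove [hyeu] add [qcla] -> 12 lines: jdii nog aypt ayw hdle djue jjdn dgp qcla shb gpl avt
Hunk 5: at line 7 remove [dgp,qcla,shb] add [avcwj,yuzgb] -> 11 lines: jdii nog aypt ayw hdle djue jjdn avcwj yuzgb gpl avt

Answer: jdii
nog
aypt
ayw
hdle
djue
jjdn
avcwj
yuzgb
gpl
avt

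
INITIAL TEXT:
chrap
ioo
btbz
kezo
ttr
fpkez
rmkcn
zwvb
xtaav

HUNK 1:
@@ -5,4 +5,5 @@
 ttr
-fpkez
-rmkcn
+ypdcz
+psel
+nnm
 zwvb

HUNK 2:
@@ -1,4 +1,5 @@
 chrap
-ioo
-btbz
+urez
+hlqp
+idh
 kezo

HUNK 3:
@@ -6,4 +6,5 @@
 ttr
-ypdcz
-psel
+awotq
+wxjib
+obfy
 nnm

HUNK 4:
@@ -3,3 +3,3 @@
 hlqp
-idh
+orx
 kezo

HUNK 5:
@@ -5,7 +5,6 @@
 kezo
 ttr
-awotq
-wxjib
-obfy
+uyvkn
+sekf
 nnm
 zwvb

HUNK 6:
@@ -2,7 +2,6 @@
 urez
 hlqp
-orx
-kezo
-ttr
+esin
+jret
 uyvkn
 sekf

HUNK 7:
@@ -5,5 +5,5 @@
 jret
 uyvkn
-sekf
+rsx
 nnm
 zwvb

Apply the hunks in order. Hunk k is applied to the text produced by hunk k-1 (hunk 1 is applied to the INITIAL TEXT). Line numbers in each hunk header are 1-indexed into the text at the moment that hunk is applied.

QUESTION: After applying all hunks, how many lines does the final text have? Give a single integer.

Hunk 1: at line 5 remove [fpkez,rmkcn] add [ypdcz,psel,nnm] -> 10 lines: chrap ioo btbz kezo ttr ypdcz psel nnm zwvb xtaav
Hunk 2: at line 1 remove [ioo,btbz] add [urez,hlqp,idh] -> 11 lines: chrap urez hlqp idh kezo ttr ypdcz psel nnm zwvb xtaav
Hunk 3: at line 6 remove [ypdcz,psel] add [awotq,wxjib,obfy] -> 12 lines: chrap urez hlqp idh kezo ttr awotq wxjib obfy nnm zwvb xtaav
Hunk 4: at line 3 remove [idh] add [orx] -> 12 lines: chrap urez hlqp orx kezo ttr awotq wxjib obfy nnm zwvb xtaav
Hunk 5: at line 5 remove [awotq,wxjib,obfy] add [uyvkn,sekf] -> 11 lines: chrap urez hlqp orx kezo ttr uyvkn sekf nnm zwvb xtaav
Hunk 6: at line 2 remove [orx,kezo,ttr] add [esin,jret] -> 10 lines: chrap urez hlqp esin jret uyvkn sekf nnm zwvb xtaav
Hunk 7: at line 5 remove [sekf] add [rsx] -> 10 lines: chrap urez hlqp esin jret uyvkn rsx nnm zwvb xtaav
Final line count: 10

Answer: 10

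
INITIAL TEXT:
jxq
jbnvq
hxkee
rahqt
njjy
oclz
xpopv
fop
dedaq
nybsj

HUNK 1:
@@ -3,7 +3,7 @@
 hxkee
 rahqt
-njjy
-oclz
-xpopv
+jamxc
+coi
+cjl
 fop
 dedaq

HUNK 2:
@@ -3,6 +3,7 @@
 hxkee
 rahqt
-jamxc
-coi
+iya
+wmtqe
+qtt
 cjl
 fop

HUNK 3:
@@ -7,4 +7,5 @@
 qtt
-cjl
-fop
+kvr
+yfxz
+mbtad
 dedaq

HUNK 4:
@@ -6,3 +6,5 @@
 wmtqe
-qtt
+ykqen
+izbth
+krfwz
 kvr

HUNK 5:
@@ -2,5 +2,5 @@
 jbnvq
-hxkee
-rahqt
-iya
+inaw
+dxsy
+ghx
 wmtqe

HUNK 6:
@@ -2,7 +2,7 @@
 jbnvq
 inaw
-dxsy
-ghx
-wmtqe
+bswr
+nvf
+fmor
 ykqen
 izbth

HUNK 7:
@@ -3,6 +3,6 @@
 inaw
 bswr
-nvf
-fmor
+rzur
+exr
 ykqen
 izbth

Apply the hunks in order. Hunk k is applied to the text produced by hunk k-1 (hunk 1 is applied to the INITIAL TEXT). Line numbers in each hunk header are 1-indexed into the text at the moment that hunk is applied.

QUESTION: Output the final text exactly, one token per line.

Answer: jxq
jbnvq
inaw
bswr
rzur
exr
ykqen
izbth
krfwz
kvr
yfxz
mbtad
dedaq
nybsj

Derivation:
Hunk 1: at line 3 remove [njjy,oclz,xpopv] add [jamxc,coi,cjl] -> 10 lines: jxq jbnvq hxkee rahqt jamxc coi cjl fop dedaq nybsj
Hunk 2: at line 3 remove [jamxc,coi] add [iya,wmtqe,qtt] -> 11 lines: jxq jbnvq hxkee rahqt iya wmtqe qtt cjl fop dedaq nybsj
Hunk 3: at line 7 remove [cjl,fop] add [kvr,yfxz,mbtad] -> 12 lines: jxq jbnvq hxkee rahqt iya wmtqe qtt kvr yfxz mbtad dedaq nybsj
Hunk 4: at line 6 remove [qtt] add [ykqen,izbth,krfwz] -> 14 lines: jxq jbnvq hxkee rahqt iya wmtqe ykqen izbth krfwz kvr yfxz mbtad dedaq nybsj
Hunk 5: at line 2 remove [hxkee,rahqt,iya] add [inaw,dxsy,ghx] -> 14 lines: jxq jbnvq inaw dxsy ghx wmtqe ykqen izbth krfwz kvr yfxz mbtad dedaq nybsj
Hunk 6: at line 2 remove [dxsy,ghx,wmtqe] add [bswr,nvf,fmor] -> 14 lines: jxq jbnvq inaw bswr nvf fmor ykqen izbth krfwz kvr yfxz mbtad dedaq nybsj
Hunk 7: at line 3 remove [nvf,fmor] add [rzur,exr] -> 14 lines: jxq jbnvq inaw bswr rzur exr ykqen izbth krfwz kvr yfxz mbtad dedaq nybsj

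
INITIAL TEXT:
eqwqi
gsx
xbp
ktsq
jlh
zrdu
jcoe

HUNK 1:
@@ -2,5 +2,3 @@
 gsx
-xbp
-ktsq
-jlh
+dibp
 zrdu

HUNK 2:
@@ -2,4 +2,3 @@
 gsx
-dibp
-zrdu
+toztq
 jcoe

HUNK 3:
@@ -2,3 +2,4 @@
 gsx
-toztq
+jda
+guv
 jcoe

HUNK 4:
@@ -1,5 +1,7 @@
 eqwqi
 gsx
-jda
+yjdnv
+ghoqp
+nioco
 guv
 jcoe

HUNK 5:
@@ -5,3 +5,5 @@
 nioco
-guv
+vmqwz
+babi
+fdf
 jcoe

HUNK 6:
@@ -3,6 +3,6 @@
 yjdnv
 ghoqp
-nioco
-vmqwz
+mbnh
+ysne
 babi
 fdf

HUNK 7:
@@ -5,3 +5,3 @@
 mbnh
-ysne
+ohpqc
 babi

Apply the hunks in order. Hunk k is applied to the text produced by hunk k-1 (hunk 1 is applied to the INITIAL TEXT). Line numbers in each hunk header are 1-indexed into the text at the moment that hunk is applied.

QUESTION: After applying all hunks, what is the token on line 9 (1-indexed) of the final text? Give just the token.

Hunk 1: at line 2 remove [xbp,ktsq,jlh] add [dibp] -> 5 lines: eqwqi gsx dibp zrdu jcoe
Hunk 2: at line 2 remove [dibp,zrdu] add [toztq] -> 4 lines: eqwqi gsx toztq jcoe
Hunk 3: at line 2 remove [toztq] add [jda,guv] -> 5 lines: eqwqi gsx jda guv jcoe
Hunk 4: at line 1 remove [jda] add [yjdnv,ghoqp,nioco] -> 7 lines: eqwqi gsx yjdnv ghoqp nioco guv jcoe
Hunk 5: at line 5 remove [guv] add [vmqwz,babi,fdf] -> 9 lines: eqwqi gsx yjdnv ghoqp nioco vmqwz babi fdf jcoe
Hunk 6: at line 3 remove [nioco,vmqwz] add [mbnh,ysne] -> 9 lines: eqwqi gsx yjdnv ghoqp mbnh ysne babi fdf jcoe
Hunk 7: at line 5 remove [ysne] add [ohpqc] -> 9 lines: eqwqi gsx yjdnv ghoqp mbnh ohpqc babi fdf jcoe
Final line 9: jcoe

Answer: jcoe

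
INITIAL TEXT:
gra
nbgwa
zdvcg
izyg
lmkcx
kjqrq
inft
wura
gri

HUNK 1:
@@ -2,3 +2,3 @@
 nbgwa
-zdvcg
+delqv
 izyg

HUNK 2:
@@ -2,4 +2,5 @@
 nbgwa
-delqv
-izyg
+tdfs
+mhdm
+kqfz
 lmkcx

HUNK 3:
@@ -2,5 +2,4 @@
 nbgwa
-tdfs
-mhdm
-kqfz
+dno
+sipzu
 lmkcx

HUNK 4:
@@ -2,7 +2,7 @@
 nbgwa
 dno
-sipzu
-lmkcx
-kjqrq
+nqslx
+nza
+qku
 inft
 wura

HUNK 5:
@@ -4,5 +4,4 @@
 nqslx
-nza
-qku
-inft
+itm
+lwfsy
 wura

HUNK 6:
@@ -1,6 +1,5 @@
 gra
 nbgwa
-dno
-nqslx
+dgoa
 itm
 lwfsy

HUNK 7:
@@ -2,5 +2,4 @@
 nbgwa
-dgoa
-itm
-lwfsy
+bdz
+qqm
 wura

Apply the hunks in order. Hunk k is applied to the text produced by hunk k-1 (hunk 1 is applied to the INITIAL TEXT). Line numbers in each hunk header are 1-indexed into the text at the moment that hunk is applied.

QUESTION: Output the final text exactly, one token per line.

Answer: gra
nbgwa
bdz
qqm
wura
gri

Derivation:
Hunk 1: at line 2 remove [zdvcg] add [delqv] -> 9 lines: gra nbgwa delqv izyg lmkcx kjqrq inft wura gri
Hunk 2: at line 2 remove [delqv,izyg] add [tdfs,mhdm,kqfz] -> 10 lines: gra nbgwa tdfs mhdm kqfz lmkcx kjqrq inft wura gri
Hunk 3: at line 2 remove [tdfs,mhdm,kqfz] add [dno,sipzu] -> 9 lines: gra nbgwa dno sipzu lmkcx kjqrq inft wura gri
Hunk 4: at line 2 remove [sipzu,lmkcx,kjqrq] add [nqslx,nza,qku] -> 9 lines: gra nbgwa dno nqslx nza qku inft wura gri
Hunk 5: at line 4 remove [nza,qku,inft] add [itm,lwfsy] -> 8 lines: gra nbgwa dno nqslx itm lwfsy wura gri
Hunk 6: at line 1 remove [dno,nqslx] add [dgoa] -> 7 lines: gra nbgwa dgoa itm lwfsy wura gri
Hunk 7: at line 2 remove [dgoa,itm,lwfsy] add [bdz,qqm] -> 6 lines: gra nbgwa bdz qqm wura gri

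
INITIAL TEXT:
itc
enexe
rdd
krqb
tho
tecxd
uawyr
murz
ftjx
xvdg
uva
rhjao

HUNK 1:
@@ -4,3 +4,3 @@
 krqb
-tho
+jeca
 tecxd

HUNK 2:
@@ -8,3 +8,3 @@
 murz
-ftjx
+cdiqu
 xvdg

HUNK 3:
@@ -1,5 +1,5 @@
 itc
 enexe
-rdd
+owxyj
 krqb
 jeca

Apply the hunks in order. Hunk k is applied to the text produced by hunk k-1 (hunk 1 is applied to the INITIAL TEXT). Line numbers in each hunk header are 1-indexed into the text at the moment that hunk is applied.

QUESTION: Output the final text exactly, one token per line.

Answer: itc
enexe
owxyj
krqb
jeca
tecxd
uawyr
murz
cdiqu
xvdg
uva
rhjao

Derivation:
Hunk 1: at line 4 remove [tho] add [jeca] -> 12 lines: itc enexe rdd krqb jeca tecxd uawyr murz ftjx xvdg uva rhjao
Hunk 2: at line 8 remove [ftjx] add [cdiqu] -> 12 lines: itc enexe rdd krqb jeca tecxd uawyr murz cdiqu xvdg uva rhjao
Hunk 3: at line 1 remove [rdd] add [owxyj] -> 12 lines: itc enexe owxyj krqb jeca tecxd uawyr murz cdiqu xvdg uva rhjao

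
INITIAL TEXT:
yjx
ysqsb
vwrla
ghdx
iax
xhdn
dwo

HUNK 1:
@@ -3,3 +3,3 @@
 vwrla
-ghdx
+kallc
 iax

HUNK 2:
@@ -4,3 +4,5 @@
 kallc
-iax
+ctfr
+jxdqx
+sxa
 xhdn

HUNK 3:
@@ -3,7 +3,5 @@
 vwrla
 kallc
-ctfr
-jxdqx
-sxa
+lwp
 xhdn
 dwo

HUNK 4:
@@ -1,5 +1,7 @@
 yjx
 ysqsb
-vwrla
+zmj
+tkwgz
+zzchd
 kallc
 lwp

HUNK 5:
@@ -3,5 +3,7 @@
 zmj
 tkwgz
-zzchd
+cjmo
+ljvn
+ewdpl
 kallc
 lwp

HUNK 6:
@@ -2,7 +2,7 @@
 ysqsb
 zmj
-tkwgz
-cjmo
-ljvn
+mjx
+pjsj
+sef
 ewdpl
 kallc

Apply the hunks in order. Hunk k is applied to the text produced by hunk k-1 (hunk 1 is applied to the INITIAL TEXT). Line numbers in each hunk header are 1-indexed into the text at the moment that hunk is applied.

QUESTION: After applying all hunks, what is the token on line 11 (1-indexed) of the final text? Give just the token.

Answer: dwo

Derivation:
Hunk 1: at line 3 remove [ghdx] add [kallc] -> 7 lines: yjx ysqsb vwrla kallc iax xhdn dwo
Hunk 2: at line 4 remove [iax] add [ctfr,jxdqx,sxa] -> 9 lines: yjx ysqsb vwrla kallc ctfr jxdqx sxa xhdn dwo
Hunk 3: at line 3 remove [ctfr,jxdqx,sxa] add [lwp] -> 7 lines: yjx ysqsb vwrla kallc lwp xhdn dwo
Hunk 4: at line 1 remove [vwrla] add [zmj,tkwgz,zzchd] -> 9 lines: yjx ysqsb zmj tkwgz zzchd kallc lwp xhdn dwo
Hunk 5: at line 3 remove [zzchd] add [cjmo,ljvn,ewdpl] -> 11 lines: yjx ysqsb zmj tkwgz cjmo ljvn ewdpl kallc lwp xhdn dwo
Hunk 6: at line 2 remove [tkwgz,cjmo,ljvn] add [mjx,pjsj,sef] -> 11 lines: yjx ysqsb zmj mjx pjsj sef ewdpl kallc lwp xhdn dwo
Final line 11: dwo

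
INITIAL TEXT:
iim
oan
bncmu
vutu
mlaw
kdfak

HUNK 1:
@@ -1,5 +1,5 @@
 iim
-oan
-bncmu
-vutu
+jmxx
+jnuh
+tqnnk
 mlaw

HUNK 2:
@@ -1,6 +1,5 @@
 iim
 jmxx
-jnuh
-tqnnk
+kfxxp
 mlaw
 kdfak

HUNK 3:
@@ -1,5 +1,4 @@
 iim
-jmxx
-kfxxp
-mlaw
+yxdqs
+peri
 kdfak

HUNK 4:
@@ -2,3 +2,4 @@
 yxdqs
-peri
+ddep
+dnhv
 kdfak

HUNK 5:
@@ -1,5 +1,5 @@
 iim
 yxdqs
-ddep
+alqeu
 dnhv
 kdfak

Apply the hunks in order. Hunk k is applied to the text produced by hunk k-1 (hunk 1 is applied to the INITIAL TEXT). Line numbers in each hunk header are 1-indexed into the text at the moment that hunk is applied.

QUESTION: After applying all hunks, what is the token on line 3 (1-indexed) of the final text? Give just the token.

Hunk 1: at line 1 remove [oan,bncmu,vutu] add [jmxx,jnuh,tqnnk] -> 6 lines: iim jmxx jnuh tqnnk mlaw kdfak
Hunk 2: at line 1 remove [jnuh,tqnnk] add [kfxxp] -> 5 lines: iim jmxx kfxxp mlaw kdfak
Hunk 3: at line 1 remove [jmxx,kfxxp,mlaw] add [yxdqs,peri] -> 4 lines: iim yxdqs peri kdfak
Hunk 4: at line 2 remove [peri] add [ddep,dnhv] -> 5 lines: iim yxdqs ddep dnhv kdfak
Hunk 5: at line 1 remove [ddep] add [alqeu] -> 5 lines: iim yxdqs alqeu dnhv kdfak
Final line 3: alqeu

Answer: alqeu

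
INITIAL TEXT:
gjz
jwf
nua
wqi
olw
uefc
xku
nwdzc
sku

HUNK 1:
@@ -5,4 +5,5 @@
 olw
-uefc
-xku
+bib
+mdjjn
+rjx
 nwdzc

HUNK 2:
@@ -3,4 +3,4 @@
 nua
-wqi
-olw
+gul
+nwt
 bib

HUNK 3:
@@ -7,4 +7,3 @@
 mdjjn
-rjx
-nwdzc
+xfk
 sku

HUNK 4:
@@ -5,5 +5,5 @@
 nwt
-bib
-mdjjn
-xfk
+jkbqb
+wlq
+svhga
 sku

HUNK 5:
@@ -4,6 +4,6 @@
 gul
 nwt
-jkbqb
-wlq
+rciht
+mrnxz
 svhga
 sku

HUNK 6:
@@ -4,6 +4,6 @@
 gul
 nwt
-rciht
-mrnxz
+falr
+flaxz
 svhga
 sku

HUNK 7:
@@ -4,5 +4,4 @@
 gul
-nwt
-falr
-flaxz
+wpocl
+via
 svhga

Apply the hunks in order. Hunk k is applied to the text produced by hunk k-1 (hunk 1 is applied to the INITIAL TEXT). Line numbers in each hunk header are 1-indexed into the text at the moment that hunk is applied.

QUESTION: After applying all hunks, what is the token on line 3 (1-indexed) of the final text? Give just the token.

Hunk 1: at line 5 remove [uefc,xku] add [bib,mdjjn,rjx] -> 10 lines: gjz jwf nua wqi olw bib mdjjn rjx nwdzc sku
Hunk 2: at line 3 remove [wqi,olw] add [gul,nwt] -> 10 lines: gjz jwf nua gul nwt bib mdjjn rjx nwdzc sku
Hunk 3: at line 7 remove [rjx,nwdzc] add [xfk] -> 9 lines: gjz jwf nua gul nwt bib mdjjn xfk sku
Hunk 4: at line 5 remove [bib,mdjjn,xfk] add [jkbqb,wlq,svhga] -> 9 lines: gjz jwf nua gul nwt jkbqb wlq svhga sku
Hunk 5: at line 4 remove [jkbqb,wlq] add [rciht,mrnxz] -> 9 lines: gjz jwf nua gul nwt rciht mrnxz svhga sku
Hunk 6: at line 4 remove [rciht,mrnxz] add [falr,flaxz] -> 9 lines: gjz jwf nua gul nwt falr flaxz svhga sku
Hunk 7: at line 4 remove [nwt,falr,flaxz] add [wpocl,via] -> 8 lines: gjz jwf nua gul wpocl via svhga sku
Final line 3: nua

Answer: nua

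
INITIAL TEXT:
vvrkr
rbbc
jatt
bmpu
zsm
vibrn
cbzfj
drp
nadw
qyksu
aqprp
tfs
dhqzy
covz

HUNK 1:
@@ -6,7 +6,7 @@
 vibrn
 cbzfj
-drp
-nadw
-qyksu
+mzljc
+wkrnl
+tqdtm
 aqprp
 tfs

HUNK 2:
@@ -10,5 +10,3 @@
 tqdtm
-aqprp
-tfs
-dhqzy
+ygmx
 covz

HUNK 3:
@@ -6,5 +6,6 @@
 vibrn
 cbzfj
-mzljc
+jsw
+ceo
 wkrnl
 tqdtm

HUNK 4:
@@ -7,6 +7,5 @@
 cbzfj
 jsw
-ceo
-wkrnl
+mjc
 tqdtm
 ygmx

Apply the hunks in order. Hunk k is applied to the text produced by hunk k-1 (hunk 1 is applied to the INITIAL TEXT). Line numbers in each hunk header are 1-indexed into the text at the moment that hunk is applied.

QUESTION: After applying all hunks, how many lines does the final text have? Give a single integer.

Hunk 1: at line 6 remove [drp,nadw,qyksu] add [mzljc,wkrnl,tqdtm] -> 14 lines: vvrkr rbbc jatt bmpu zsm vibrn cbzfj mzljc wkrnl tqdtm aqprp tfs dhqzy covz
Hunk 2: at line 10 remove [aqprp,tfs,dhqzy] add [ygmx] -> 12 lines: vvrkr rbbc jatt bmpu zsm vibrn cbzfj mzljc wkrnl tqdtm ygmx covz
Hunk 3: at line 6 remove [mzljc] add [jsw,ceo] -> 13 lines: vvrkr rbbc jatt bmpu zsm vibrn cbzfj jsw ceo wkrnl tqdtm ygmx covz
Hunk 4: at line 7 remove [ceo,wkrnl] add [mjc] -> 12 lines: vvrkr rbbc jatt bmpu zsm vibrn cbzfj jsw mjc tqdtm ygmx covz
Final line count: 12

Answer: 12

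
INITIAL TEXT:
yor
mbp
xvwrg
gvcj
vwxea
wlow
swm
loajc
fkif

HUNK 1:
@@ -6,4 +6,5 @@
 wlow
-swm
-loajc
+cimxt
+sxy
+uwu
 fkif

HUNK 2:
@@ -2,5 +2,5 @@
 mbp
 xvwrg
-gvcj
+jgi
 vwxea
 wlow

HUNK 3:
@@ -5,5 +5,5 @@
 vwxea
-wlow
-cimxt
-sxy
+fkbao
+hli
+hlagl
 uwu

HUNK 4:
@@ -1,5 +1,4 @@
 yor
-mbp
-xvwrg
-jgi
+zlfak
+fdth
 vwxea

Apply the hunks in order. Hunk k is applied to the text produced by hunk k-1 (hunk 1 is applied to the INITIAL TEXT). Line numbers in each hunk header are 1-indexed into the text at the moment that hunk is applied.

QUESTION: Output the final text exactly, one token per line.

Answer: yor
zlfak
fdth
vwxea
fkbao
hli
hlagl
uwu
fkif

Derivation:
Hunk 1: at line 6 remove [swm,loajc] add [cimxt,sxy,uwu] -> 10 lines: yor mbp xvwrg gvcj vwxea wlow cimxt sxy uwu fkif
Hunk 2: at line 2 remove [gvcj] add [jgi] -> 10 lines: yor mbp xvwrg jgi vwxea wlow cimxt sxy uwu fkif
Hunk 3: at line 5 remove [wlow,cimxt,sxy] add [fkbao,hli,hlagl] -> 10 lines: yor mbp xvwrg jgi vwxea fkbao hli hlagl uwu fkif
Hunk 4: at line 1 remove [mbp,xvwrg,jgi] add [zlfak,fdth] -> 9 lines: yor zlfak fdth vwxea fkbao hli hlagl uwu fkif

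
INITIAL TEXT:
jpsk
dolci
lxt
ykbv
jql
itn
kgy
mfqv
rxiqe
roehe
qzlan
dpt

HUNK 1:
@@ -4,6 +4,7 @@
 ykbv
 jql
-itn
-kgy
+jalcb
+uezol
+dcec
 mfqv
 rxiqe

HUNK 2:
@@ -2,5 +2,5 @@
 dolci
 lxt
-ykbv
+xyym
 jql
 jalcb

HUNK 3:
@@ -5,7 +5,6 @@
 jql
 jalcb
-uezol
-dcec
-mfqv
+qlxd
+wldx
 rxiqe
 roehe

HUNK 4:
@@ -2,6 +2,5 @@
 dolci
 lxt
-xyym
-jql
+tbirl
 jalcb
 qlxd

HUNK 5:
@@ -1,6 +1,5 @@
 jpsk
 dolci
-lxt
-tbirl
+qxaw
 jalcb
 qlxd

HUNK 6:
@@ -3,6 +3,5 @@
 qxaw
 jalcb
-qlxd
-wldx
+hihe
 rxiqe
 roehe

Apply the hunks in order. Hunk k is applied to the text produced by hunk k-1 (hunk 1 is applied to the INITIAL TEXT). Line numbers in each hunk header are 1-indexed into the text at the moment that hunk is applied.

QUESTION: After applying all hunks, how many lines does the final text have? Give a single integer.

Hunk 1: at line 4 remove [itn,kgy] add [jalcb,uezol,dcec] -> 13 lines: jpsk dolci lxt ykbv jql jalcb uezol dcec mfqv rxiqe roehe qzlan dpt
Hunk 2: at line 2 remove [ykbv] add [xyym] -> 13 lines: jpsk dolci lxt xyym jql jalcb uezol dcec mfqv rxiqe roehe qzlan dpt
Hunk 3: at line 5 remove [uezol,dcec,mfqv] add [qlxd,wldx] -> 12 lines: jpsk dolci lxt xyym jql jalcb qlxd wldx rxiqe roehe qzlan dpt
Hunk 4: at line 2 remove [xyym,jql] add [tbirl] -> 11 lines: jpsk dolci lxt tbirl jalcb qlxd wldx rxiqe roehe qzlan dpt
Hunk 5: at line 1 remove [lxt,tbirl] add [qxaw] -> 10 lines: jpsk dolci qxaw jalcb qlxd wldx rxiqe roehe qzlan dpt
Hunk 6: at line 3 remove [qlxd,wldx] add [hihe] -> 9 lines: jpsk dolci qxaw jalcb hihe rxiqe roehe qzlan dpt
Final line count: 9

Answer: 9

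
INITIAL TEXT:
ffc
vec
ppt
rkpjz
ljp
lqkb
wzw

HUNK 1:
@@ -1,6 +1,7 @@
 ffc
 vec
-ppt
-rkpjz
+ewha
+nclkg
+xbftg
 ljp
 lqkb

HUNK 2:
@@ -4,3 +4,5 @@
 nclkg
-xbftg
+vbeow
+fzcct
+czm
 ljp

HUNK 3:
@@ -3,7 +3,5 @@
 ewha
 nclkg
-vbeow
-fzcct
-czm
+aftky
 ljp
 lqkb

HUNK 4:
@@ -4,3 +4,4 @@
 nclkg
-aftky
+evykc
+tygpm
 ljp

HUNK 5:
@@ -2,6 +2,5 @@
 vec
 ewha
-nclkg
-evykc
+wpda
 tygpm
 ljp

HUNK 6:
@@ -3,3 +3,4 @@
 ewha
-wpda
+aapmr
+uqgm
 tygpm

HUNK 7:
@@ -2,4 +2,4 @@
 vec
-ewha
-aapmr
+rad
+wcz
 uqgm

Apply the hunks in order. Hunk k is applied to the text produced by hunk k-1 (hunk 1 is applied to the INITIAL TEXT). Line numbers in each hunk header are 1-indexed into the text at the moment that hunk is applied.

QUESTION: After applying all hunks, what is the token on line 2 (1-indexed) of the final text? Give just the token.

Hunk 1: at line 1 remove [ppt,rkpjz] add [ewha,nclkg,xbftg] -> 8 lines: ffc vec ewha nclkg xbftg ljp lqkb wzw
Hunk 2: at line 4 remove [xbftg] add [vbeow,fzcct,czm] -> 10 lines: ffc vec ewha nclkg vbeow fzcct czm ljp lqkb wzw
Hunk 3: at line 3 remove [vbeow,fzcct,czm] add [aftky] -> 8 lines: ffc vec ewha nclkg aftky ljp lqkb wzw
Hunk 4: at line 4 remove [aftky] add [evykc,tygpm] -> 9 lines: ffc vec ewha nclkg evykc tygpm ljp lqkb wzw
Hunk 5: at line 2 remove [nclkg,evykc] add [wpda] -> 8 lines: ffc vec ewha wpda tygpm ljp lqkb wzw
Hunk 6: at line 3 remove [wpda] add [aapmr,uqgm] -> 9 lines: ffc vec ewha aapmr uqgm tygpm ljp lqkb wzw
Hunk 7: at line 2 remove [ewha,aapmr] add [rad,wcz] -> 9 lines: ffc vec rad wcz uqgm tygpm ljp lqkb wzw
Final line 2: vec

Answer: vec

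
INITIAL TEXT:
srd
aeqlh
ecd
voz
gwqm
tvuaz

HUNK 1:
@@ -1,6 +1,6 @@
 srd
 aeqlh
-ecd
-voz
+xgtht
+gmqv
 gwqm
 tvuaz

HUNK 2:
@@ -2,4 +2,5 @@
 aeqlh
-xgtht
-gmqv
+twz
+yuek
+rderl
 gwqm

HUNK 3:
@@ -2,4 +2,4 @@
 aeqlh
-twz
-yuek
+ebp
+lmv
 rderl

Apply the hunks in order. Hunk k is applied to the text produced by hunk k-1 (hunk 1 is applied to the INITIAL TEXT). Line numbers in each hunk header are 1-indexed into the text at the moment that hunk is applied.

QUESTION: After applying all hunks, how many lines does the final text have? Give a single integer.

Answer: 7

Derivation:
Hunk 1: at line 1 remove [ecd,voz] add [xgtht,gmqv] -> 6 lines: srd aeqlh xgtht gmqv gwqm tvuaz
Hunk 2: at line 2 remove [xgtht,gmqv] add [twz,yuek,rderl] -> 7 lines: srd aeqlh twz yuek rderl gwqm tvuaz
Hunk 3: at line 2 remove [twz,yuek] add [ebp,lmv] -> 7 lines: srd aeqlh ebp lmv rderl gwqm tvuaz
Final line count: 7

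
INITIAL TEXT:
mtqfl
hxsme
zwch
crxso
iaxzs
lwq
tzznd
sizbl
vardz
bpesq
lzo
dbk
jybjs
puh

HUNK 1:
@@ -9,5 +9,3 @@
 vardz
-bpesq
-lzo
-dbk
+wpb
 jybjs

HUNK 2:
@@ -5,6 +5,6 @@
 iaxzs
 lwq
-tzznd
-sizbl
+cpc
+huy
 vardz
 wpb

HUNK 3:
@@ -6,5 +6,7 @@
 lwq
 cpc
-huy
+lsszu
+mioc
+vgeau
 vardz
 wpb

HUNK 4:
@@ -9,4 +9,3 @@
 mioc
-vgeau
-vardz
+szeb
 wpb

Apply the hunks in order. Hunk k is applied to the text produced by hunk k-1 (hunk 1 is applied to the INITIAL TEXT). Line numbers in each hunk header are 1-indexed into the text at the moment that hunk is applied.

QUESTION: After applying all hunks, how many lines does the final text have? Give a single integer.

Hunk 1: at line 9 remove [bpesq,lzo,dbk] add [wpb] -> 12 lines: mtqfl hxsme zwch crxso iaxzs lwq tzznd sizbl vardz wpb jybjs puh
Hunk 2: at line 5 remove [tzznd,sizbl] add [cpc,huy] -> 12 lines: mtqfl hxsme zwch crxso iaxzs lwq cpc huy vardz wpb jybjs puh
Hunk 3: at line 6 remove [huy] add [lsszu,mioc,vgeau] -> 14 lines: mtqfl hxsme zwch crxso iaxzs lwq cpc lsszu mioc vgeau vardz wpb jybjs puh
Hunk 4: at line 9 remove [vgeau,vardz] add [szeb] -> 13 lines: mtqfl hxsme zwch crxso iaxzs lwq cpc lsszu mioc szeb wpb jybjs puh
Final line count: 13

Answer: 13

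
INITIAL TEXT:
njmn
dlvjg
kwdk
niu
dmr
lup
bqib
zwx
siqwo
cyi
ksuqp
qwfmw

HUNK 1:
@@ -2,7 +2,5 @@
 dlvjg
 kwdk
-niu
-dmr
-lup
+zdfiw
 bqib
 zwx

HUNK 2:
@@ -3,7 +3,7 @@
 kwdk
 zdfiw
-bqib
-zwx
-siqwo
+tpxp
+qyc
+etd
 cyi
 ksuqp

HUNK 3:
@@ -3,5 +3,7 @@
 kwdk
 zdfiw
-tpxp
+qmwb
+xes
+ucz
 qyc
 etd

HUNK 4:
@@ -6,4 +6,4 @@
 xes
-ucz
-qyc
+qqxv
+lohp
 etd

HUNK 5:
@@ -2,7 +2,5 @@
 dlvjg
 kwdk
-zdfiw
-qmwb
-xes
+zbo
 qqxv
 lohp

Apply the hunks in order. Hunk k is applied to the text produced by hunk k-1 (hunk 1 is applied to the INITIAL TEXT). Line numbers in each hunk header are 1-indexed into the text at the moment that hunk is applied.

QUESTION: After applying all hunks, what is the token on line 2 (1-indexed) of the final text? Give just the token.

Hunk 1: at line 2 remove [niu,dmr,lup] add [zdfiw] -> 10 lines: njmn dlvjg kwdk zdfiw bqib zwx siqwo cyi ksuqp qwfmw
Hunk 2: at line 3 remove [bqib,zwx,siqwo] add [tpxp,qyc,etd] -> 10 lines: njmn dlvjg kwdk zdfiw tpxp qyc etd cyi ksuqp qwfmw
Hunk 3: at line 3 remove [tpxp] add [qmwb,xes,ucz] -> 12 lines: njmn dlvjg kwdk zdfiw qmwb xes ucz qyc etd cyi ksuqp qwfmw
Hunk 4: at line 6 remove [ucz,qyc] add [qqxv,lohp] -> 12 lines: njmn dlvjg kwdk zdfiw qmwb xes qqxv lohp etd cyi ksuqp qwfmw
Hunk 5: at line 2 remove [zdfiw,qmwb,xes] add [zbo] -> 10 lines: njmn dlvjg kwdk zbo qqxv lohp etd cyi ksuqp qwfmw
Final line 2: dlvjg

Answer: dlvjg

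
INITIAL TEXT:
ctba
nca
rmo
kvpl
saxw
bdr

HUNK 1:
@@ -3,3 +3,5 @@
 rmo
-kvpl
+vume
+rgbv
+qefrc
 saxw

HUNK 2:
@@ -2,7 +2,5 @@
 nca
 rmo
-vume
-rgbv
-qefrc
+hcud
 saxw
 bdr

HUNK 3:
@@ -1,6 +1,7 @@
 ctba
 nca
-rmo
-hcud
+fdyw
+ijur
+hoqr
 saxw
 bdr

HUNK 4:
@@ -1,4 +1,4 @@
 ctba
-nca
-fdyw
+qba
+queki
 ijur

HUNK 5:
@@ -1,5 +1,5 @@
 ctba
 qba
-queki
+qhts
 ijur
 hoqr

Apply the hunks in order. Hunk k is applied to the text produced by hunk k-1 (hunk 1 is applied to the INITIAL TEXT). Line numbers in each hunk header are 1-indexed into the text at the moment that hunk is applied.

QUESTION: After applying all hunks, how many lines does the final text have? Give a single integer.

Answer: 7

Derivation:
Hunk 1: at line 3 remove [kvpl] add [vume,rgbv,qefrc] -> 8 lines: ctba nca rmo vume rgbv qefrc saxw bdr
Hunk 2: at line 2 remove [vume,rgbv,qefrc] add [hcud] -> 6 lines: ctba nca rmo hcud saxw bdr
Hunk 3: at line 1 remove [rmo,hcud] add [fdyw,ijur,hoqr] -> 7 lines: ctba nca fdyw ijur hoqr saxw bdr
Hunk 4: at line 1 remove [nca,fdyw] add [qba,queki] -> 7 lines: ctba qba queki ijur hoqr saxw bdr
Hunk 5: at line 1 remove [queki] add [qhts] -> 7 lines: ctba qba qhts ijur hoqr saxw bdr
Final line count: 7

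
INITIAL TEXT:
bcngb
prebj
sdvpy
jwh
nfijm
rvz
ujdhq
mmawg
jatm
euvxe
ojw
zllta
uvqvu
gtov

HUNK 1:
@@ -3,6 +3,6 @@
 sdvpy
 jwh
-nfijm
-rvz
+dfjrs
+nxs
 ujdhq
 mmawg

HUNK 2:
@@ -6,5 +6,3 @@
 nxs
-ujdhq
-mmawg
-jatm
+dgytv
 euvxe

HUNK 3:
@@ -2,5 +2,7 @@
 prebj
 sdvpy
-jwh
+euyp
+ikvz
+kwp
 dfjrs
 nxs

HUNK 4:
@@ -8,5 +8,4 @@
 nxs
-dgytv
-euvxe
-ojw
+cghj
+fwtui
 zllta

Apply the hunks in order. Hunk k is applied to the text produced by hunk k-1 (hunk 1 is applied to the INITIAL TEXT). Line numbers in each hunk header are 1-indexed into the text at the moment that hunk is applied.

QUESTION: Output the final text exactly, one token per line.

Answer: bcngb
prebj
sdvpy
euyp
ikvz
kwp
dfjrs
nxs
cghj
fwtui
zllta
uvqvu
gtov

Derivation:
Hunk 1: at line 3 remove [nfijm,rvz] add [dfjrs,nxs] -> 14 lines: bcngb prebj sdvpy jwh dfjrs nxs ujdhq mmawg jatm euvxe ojw zllta uvqvu gtov
Hunk 2: at line 6 remove [ujdhq,mmawg,jatm] add [dgytv] -> 12 lines: bcngb prebj sdvpy jwh dfjrs nxs dgytv euvxe ojw zllta uvqvu gtov
Hunk 3: at line 2 remove [jwh] add [euyp,ikvz,kwp] -> 14 lines: bcngb prebj sdvpy euyp ikvz kwp dfjrs nxs dgytv euvxe ojw zllta uvqvu gtov
Hunk 4: at line 8 remove [dgytv,euvxe,ojw] add [cghj,fwtui] -> 13 lines: bcngb prebj sdvpy euyp ikvz kwp dfjrs nxs cghj fwtui zllta uvqvu gtov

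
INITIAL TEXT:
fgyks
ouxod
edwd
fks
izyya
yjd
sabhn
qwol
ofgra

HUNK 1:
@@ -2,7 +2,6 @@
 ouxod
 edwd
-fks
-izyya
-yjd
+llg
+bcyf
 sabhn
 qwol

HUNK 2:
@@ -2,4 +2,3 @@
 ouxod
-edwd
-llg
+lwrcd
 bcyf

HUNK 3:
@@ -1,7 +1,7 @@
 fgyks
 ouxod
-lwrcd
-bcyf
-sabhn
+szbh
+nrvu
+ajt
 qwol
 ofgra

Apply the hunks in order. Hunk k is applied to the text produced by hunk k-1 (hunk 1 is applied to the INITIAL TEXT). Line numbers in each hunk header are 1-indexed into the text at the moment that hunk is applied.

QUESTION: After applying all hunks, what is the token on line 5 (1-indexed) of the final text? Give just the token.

Answer: ajt

Derivation:
Hunk 1: at line 2 remove [fks,izyya,yjd] add [llg,bcyf] -> 8 lines: fgyks ouxod edwd llg bcyf sabhn qwol ofgra
Hunk 2: at line 2 remove [edwd,llg] add [lwrcd] -> 7 lines: fgyks ouxod lwrcd bcyf sabhn qwol ofgra
Hunk 3: at line 1 remove [lwrcd,bcyf,sabhn] add [szbh,nrvu,ajt] -> 7 lines: fgyks ouxod szbh nrvu ajt qwol ofgra
Final line 5: ajt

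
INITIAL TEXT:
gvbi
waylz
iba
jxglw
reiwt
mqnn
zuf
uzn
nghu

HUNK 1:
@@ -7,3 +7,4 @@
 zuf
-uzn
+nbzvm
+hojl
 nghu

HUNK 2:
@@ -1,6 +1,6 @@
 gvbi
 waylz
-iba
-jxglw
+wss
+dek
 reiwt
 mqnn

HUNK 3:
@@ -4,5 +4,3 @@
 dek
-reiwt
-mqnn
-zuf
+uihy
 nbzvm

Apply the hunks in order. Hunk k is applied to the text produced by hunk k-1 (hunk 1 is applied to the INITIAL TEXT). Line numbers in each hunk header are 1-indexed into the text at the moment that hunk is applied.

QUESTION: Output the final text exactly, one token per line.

Answer: gvbi
waylz
wss
dek
uihy
nbzvm
hojl
nghu

Derivation:
Hunk 1: at line 7 remove [uzn] add [nbzvm,hojl] -> 10 lines: gvbi waylz iba jxglw reiwt mqnn zuf nbzvm hojl nghu
Hunk 2: at line 1 remove [iba,jxglw] add [wss,dek] -> 10 lines: gvbi waylz wss dek reiwt mqnn zuf nbzvm hojl nghu
Hunk 3: at line 4 remove [reiwt,mqnn,zuf] add [uihy] -> 8 lines: gvbi waylz wss dek uihy nbzvm hojl nghu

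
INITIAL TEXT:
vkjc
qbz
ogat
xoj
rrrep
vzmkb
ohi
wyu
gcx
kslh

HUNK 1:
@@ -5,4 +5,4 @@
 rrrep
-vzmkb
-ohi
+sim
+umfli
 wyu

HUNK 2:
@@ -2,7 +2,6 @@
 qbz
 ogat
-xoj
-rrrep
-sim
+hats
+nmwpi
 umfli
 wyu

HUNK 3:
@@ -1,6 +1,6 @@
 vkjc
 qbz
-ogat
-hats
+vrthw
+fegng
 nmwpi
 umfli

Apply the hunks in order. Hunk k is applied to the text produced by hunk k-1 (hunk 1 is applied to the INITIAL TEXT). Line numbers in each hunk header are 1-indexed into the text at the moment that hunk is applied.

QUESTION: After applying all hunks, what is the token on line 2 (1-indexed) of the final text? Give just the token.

Hunk 1: at line 5 remove [vzmkb,ohi] add [sim,umfli] -> 10 lines: vkjc qbz ogat xoj rrrep sim umfli wyu gcx kslh
Hunk 2: at line 2 remove [xoj,rrrep,sim] add [hats,nmwpi] -> 9 lines: vkjc qbz ogat hats nmwpi umfli wyu gcx kslh
Hunk 3: at line 1 remove [ogat,hats] add [vrthw,fegng] -> 9 lines: vkjc qbz vrthw fegng nmwpi umfli wyu gcx kslh
Final line 2: qbz

Answer: qbz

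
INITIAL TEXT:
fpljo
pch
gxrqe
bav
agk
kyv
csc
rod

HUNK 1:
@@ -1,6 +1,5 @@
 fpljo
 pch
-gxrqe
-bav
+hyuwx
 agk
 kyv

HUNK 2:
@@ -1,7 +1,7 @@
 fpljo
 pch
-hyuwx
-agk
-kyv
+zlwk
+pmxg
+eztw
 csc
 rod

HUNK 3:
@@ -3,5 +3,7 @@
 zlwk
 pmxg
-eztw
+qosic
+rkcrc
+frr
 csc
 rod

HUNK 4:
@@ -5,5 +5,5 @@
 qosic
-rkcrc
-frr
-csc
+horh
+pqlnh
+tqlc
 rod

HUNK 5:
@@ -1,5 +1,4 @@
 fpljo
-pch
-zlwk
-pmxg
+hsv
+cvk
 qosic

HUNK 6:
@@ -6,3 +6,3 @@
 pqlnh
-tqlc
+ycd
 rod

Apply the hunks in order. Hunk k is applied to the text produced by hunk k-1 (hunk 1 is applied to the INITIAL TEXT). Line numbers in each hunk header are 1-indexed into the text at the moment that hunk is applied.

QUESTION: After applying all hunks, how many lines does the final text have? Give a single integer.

Answer: 8

Derivation:
Hunk 1: at line 1 remove [gxrqe,bav] add [hyuwx] -> 7 lines: fpljo pch hyuwx agk kyv csc rod
Hunk 2: at line 1 remove [hyuwx,agk,kyv] add [zlwk,pmxg,eztw] -> 7 lines: fpljo pch zlwk pmxg eztw csc rod
Hunk 3: at line 3 remove [eztw] add [qosic,rkcrc,frr] -> 9 lines: fpljo pch zlwk pmxg qosic rkcrc frr csc rod
Hunk 4: at line 5 remove [rkcrc,frr,csc] add [horh,pqlnh,tqlc] -> 9 lines: fpljo pch zlwk pmxg qosic horh pqlnh tqlc rod
Hunk 5: at line 1 remove [pch,zlwk,pmxg] add [hsv,cvk] -> 8 lines: fpljo hsv cvk qosic horh pqlnh tqlc rod
Hunk 6: at line 6 remove [tqlc] add [ycd] -> 8 lines: fpljo hsv cvk qosic horh pqlnh ycd rod
Final line count: 8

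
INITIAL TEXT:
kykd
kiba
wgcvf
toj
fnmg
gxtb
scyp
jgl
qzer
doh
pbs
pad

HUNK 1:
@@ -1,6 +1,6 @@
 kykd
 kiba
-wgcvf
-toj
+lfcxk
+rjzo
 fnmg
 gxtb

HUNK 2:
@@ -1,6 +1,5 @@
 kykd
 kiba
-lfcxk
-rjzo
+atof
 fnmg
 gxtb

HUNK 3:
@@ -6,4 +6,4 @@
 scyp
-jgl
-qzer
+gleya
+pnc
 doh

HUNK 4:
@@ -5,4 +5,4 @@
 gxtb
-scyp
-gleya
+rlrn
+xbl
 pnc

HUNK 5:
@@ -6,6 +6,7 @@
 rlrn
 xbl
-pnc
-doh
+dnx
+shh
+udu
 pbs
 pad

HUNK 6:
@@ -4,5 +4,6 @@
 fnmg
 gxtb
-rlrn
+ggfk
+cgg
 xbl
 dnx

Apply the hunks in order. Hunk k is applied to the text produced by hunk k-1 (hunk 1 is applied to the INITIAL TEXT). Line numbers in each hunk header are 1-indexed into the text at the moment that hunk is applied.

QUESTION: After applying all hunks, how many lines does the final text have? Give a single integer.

Answer: 13

Derivation:
Hunk 1: at line 1 remove [wgcvf,toj] add [lfcxk,rjzo] -> 12 lines: kykd kiba lfcxk rjzo fnmg gxtb scyp jgl qzer doh pbs pad
Hunk 2: at line 1 remove [lfcxk,rjzo] add [atof] -> 11 lines: kykd kiba atof fnmg gxtb scyp jgl qzer doh pbs pad
Hunk 3: at line 6 remove [jgl,qzer] add [gleya,pnc] -> 11 lines: kykd kiba atof fnmg gxtb scyp gleya pnc doh pbs pad
Hunk 4: at line 5 remove [scyp,gleya] add [rlrn,xbl] -> 11 lines: kykd kiba atof fnmg gxtb rlrn xbl pnc doh pbs pad
Hunk 5: at line 6 remove [pnc,doh] add [dnx,shh,udu] -> 12 lines: kykd kiba atof fnmg gxtb rlrn xbl dnx shh udu pbs pad
Hunk 6: at line 4 remove [rlrn] add [ggfk,cgg] -> 13 lines: kykd kiba atof fnmg gxtb ggfk cgg xbl dnx shh udu pbs pad
Final line count: 13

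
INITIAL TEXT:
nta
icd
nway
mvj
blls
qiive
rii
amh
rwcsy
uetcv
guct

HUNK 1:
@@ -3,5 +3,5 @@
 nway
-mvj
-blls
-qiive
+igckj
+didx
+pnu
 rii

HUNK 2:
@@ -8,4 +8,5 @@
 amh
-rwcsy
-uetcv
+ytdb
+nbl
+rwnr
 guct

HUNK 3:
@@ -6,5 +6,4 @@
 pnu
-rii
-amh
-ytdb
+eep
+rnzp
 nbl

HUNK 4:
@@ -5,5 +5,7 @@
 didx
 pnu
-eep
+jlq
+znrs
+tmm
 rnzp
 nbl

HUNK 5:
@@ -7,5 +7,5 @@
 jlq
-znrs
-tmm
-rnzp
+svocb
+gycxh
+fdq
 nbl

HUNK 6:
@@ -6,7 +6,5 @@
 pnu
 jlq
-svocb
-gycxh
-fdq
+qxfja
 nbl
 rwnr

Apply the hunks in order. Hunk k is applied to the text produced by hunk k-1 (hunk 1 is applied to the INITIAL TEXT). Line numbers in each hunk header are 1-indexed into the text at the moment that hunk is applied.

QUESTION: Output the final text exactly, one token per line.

Answer: nta
icd
nway
igckj
didx
pnu
jlq
qxfja
nbl
rwnr
guct

Derivation:
Hunk 1: at line 3 remove [mvj,blls,qiive] add [igckj,didx,pnu] -> 11 lines: nta icd nway igckj didx pnu rii amh rwcsy uetcv guct
Hunk 2: at line 8 remove [rwcsy,uetcv] add [ytdb,nbl,rwnr] -> 12 lines: nta icd nway igckj didx pnu rii amh ytdb nbl rwnr guct
Hunk 3: at line 6 remove [rii,amh,ytdb] add [eep,rnzp] -> 11 lines: nta icd nway igckj didx pnu eep rnzp nbl rwnr guct
Hunk 4: at line 5 remove [eep] add [jlq,znrs,tmm] -> 13 lines: nta icd nway igckj didx pnu jlq znrs tmm rnzp nbl rwnr guct
Hunk 5: at line 7 remove [znrs,tmm,rnzp] add [svocb,gycxh,fdq] -> 13 lines: nta icd nway igckj didx pnu jlq svocb gycxh fdq nbl rwnr guct
Hunk 6: at line 6 remove [svocb,gycxh,fdq] add [qxfja] -> 11 lines: nta icd nway igckj didx pnu jlq qxfja nbl rwnr guct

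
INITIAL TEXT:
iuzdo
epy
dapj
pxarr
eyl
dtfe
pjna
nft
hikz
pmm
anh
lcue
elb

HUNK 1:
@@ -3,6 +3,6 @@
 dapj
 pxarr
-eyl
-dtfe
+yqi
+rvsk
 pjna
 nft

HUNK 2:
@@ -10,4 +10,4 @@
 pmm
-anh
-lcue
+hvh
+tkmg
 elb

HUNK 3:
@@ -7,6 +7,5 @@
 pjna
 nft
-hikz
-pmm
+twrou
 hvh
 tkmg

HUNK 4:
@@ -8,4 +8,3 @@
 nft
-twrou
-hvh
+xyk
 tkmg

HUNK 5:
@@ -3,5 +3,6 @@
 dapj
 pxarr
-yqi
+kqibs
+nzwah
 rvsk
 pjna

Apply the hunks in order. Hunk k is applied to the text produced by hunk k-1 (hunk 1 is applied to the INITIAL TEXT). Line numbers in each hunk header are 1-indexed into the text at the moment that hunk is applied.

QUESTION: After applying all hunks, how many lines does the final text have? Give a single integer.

Answer: 12

Derivation:
Hunk 1: at line 3 remove [eyl,dtfe] add [yqi,rvsk] -> 13 lines: iuzdo epy dapj pxarr yqi rvsk pjna nft hikz pmm anh lcue elb
Hunk 2: at line 10 remove [anh,lcue] add [hvh,tkmg] -> 13 lines: iuzdo epy dapj pxarr yqi rvsk pjna nft hikz pmm hvh tkmg elb
Hunk 3: at line 7 remove [hikz,pmm] add [twrou] -> 12 lines: iuzdo epy dapj pxarr yqi rvsk pjna nft twrou hvh tkmg elb
Hunk 4: at line 8 remove [twrou,hvh] add [xyk] -> 11 lines: iuzdo epy dapj pxarr yqi rvsk pjna nft xyk tkmg elb
Hunk 5: at line 3 remove [yqi] add [kqibs,nzwah] -> 12 lines: iuzdo epy dapj pxarr kqibs nzwah rvsk pjna nft xyk tkmg elb
Final line count: 12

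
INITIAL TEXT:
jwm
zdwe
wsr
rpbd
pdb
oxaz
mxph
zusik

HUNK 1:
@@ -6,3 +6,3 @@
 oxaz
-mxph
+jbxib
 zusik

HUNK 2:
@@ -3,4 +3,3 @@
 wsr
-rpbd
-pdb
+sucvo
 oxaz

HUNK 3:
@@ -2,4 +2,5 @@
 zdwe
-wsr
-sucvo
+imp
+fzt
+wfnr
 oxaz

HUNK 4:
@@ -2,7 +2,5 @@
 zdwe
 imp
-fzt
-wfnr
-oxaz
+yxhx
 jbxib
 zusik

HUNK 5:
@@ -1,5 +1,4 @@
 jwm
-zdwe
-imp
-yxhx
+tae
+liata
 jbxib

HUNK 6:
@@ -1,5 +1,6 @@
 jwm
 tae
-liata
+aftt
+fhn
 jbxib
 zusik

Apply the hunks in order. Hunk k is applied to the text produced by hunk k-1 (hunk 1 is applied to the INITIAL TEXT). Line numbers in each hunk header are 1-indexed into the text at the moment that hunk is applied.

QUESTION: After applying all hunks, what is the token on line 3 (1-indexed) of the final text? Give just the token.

Answer: aftt

Derivation:
Hunk 1: at line 6 remove [mxph] add [jbxib] -> 8 lines: jwm zdwe wsr rpbd pdb oxaz jbxib zusik
Hunk 2: at line 3 remove [rpbd,pdb] add [sucvo] -> 7 lines: jwm zdwe wsr sucvo oxaz jbxib zusik
Hunk 3: at line 2 remove [wsr,sucvo] add [imp,fzt,wfnr] -> 8 lines: jwm zdwe imp fzt wfnr oxaz jbxib zusik
Hunk 4: at line 2 remove [fzt,wfnr,oxaz] add [yxhx] -> 6 lines: jwm zdwe imp yxhx jbxib zusik
Hunk 5: at line 1 remove [zdwe,imp,yxhx] add [tae,liata] -> 5 lines: jwm tae liata jbxib zusik
Hunk 6: at line 1 remove [liata] add [aftt,fhn] -> 6 lines: jwm tae aftt fhn jbxib zusik
Final line 3: aftt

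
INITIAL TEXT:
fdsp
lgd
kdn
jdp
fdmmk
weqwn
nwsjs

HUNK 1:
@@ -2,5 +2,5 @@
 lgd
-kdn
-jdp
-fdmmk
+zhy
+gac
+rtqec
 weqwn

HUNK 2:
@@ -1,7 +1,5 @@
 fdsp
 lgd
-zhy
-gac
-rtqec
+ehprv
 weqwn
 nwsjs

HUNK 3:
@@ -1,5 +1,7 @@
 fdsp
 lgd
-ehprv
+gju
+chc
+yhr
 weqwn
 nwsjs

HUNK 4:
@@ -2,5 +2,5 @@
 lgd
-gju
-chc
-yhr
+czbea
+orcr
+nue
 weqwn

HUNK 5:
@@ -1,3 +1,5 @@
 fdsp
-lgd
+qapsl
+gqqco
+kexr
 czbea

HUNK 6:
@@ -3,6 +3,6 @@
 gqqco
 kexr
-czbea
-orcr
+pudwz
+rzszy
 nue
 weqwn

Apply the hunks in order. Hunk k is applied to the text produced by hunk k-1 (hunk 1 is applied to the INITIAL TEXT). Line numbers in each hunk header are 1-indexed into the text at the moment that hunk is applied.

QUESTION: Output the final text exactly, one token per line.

Answer: fdsp
qapsl
gqqco
kexr
pudwz
rzszy
nue
weqwn
nwsjs

Derivation:
Hunk 1: at line 2 remove [kdn,jdp,fdmmk] add [zhy,gac,rtqec] -> 7 lines: fdsp lgd zhy gac rtqec weqwn nwsjs
Hunk 2: at line 1 remove [zhy,gac,rtqec] add [ehprv] -> 5 lines: fdsp lgd ehprv weqwn nwsjs
Hunk 3: at line 1 remove [ehprv] add [gju,chc,yhr] -> 7 lines: fdsp lgd gju chc yhr weqwn nwsjs
Hunk 4: at line 2 remove [gju,chc,yhr] add [czbea,orcr,nue] -> 7 lines: fdsp lgd czbea orcr nue weqwn nwsjs
Hunk 5: at line 1 remove [lgd] add [qapsl,gqqco,kexr] -> 9 lines: fdsp qapsl gqqco kexr czbea orcr nue weqwn nwsjs
Hunk 6: at line 3 remove [czbea,orcr] add [pudwz,rzszy] -> 9 lines: fdsp qapsl gqqco kexr pudwz rzszy nue weqwn nwsjs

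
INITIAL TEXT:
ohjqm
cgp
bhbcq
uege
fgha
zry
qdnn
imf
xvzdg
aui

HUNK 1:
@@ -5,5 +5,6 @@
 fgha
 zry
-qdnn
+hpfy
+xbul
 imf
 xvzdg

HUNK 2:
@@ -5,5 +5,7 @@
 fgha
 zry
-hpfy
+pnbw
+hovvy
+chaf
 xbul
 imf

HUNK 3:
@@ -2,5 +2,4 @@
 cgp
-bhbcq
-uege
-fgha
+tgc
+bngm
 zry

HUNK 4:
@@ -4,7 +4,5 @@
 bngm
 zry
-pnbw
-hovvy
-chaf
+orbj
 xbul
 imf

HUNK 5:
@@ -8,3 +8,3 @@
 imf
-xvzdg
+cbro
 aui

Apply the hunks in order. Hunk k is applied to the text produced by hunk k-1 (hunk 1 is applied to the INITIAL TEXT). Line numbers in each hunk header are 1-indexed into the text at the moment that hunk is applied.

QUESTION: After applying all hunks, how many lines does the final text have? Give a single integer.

Answer: 10

Derivation:
Hunk 1: at line 5 remove [qdnn] add [hpfy,xbul] -> 11 lines: ohjqm cgp bhbcq uege fgha zry hpfy xbul imf xvzdg aui
Hunk 2: at line 5 remove [hpfy] add [pnbw,hovvy,chaf] -> 13 lines: ohjqm cgp bhbcq uege fgha zry pnbw hovvy chaf xbul imf xvzdg aui
Hunk 3: at line 2 remove [bhbcq,uege,fgha] add [tgc,bngm] -> 12 lines: ohjqm cgp tgc bngm zry pnbw hovvy chaf xbul imf xvzdg aui
Hunk 4: at line 4 remove [pnbw,hovvy,chaf] add [orbj] -> 10 lines: ohjqm cgp tgc bngm zry orbj xbul imf xvzdg aui
Hunk 5: at line 8 remove [xvzdg] add [cbro] -> 10 lines: ohjqm cgp tgc bngm zry orbj xbul imf cbro aui
Final line count: 10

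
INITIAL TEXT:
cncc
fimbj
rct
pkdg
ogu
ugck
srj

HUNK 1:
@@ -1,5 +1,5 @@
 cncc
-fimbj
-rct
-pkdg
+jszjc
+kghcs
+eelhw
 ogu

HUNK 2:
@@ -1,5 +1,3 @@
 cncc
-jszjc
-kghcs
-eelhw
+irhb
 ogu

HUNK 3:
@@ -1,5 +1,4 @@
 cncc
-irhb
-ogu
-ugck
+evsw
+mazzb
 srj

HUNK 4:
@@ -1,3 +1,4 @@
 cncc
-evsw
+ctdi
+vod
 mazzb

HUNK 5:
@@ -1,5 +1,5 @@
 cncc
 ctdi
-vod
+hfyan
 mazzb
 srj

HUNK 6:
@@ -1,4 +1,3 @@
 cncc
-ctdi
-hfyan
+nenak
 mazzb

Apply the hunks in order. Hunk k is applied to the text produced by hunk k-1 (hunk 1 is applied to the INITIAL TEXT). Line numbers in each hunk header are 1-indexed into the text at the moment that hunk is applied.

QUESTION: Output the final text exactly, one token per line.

Hunk 1: at line 1 remove [fimbj,rct,pkdg] add [jszjc,kghcs,eelhw] -> 7 lines: cncc jszjc kghcs eelhw ogu ugck srj
Hunk 2: at line 1 remove [jszjc,kghcs,eelhw] add [irhb] -> 5 lines: cncc irhb ogu ugck srj
Hunk 3: at line 1 remove [irhb,ogu,ugck] add [evsw,mazzb] -> 4 lines: cncc evsw mazzb srj
Hunk 4: at line 1 remove [evsw] add [ctdi,vod] -> 5 lines: cncc ctdi vod mazzb srj
Hunk 5: at line 1 remove [vod] add [hfyan] -> 5 lines: cncc ctdi hfyan mazzb srj
Hunk 6: at line 1 remove [ctdi,hfyan] add [nenak] -> 4 lines: cncc nenak mazzb srj

Answer: cncc
nenak
mazzb
srj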